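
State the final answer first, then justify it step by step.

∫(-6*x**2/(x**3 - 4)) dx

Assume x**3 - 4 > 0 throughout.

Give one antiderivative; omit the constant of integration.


The answer is -2*log(x**3 - 4).
Step 1. Substitute u = x**3 - 4, turning ∫(-6*x**2/(x**3 - 4)) dx into ∫(-2/u) du: now ∫(-2/u) du.
Step 2. Evaluate the standard form [assuming u > 0]: now -2*log(u).
Step 3. Substitute back u = x**3 - 4: now -2*log(x**3 - 4).
Answer: -2*log(x**3 - 4).


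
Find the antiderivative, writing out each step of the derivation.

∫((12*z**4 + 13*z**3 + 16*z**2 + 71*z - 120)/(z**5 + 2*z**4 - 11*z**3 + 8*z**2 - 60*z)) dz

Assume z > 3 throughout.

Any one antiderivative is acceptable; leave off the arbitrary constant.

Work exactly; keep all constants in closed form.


Step 1. Decompose ∫((12*z**4 + 13*z**3 + 16*z**2 + 71*z - 120)/(z**5 + 2*z**4 - 11*z**3 + 8*z**2 - 60*z)) dz by partial fractions, (12*z**4 + 13*z**3 + 16*z**2 + 71*z - 120)/(z**5 + 2*z**4 - 11*z**3 + 8*z**2 - 60*z) = -1/(z**2 + 4) + 5/(z + 5) + 5/(z - 3) + 2/z: now ∫(2/z) dz + ∫(5/(z - 3)) dz + ∫(5/(z + 5)) dz + ∫(-1/(z**2 + 4)) dz.
Step 2. Evaluate the standard form [assuming z > -5]: now 5*log(z + 5) + ∫(2/z) dz + ∫(5/(z - 3)) dz + ∫(-1/(z**2 + 4)) dz.
Step 3. Evaluate the standard form [assuming z > 0]: now 2*log(z) + 5*log(z + 5) + ∫(5/(z - 3)) dz + ∫(-1/(z**2 + 4)) dz.
Step 4. Evaluate the standard form [assuming z > 3]: now 2*log(z) + 5*log(z - 3) + 5*log(z + 5) + ∫(-1/(z**2 + 4)) dz.
Step 5. Evaluate the standard form: now 2*log(z) + 5*log(z - 3) + 5*log(z + 5) - atan(z/2)/2.
Answer: 2*log(z) + 5*log(z - 3) + 5*log(z + 5) - atan(z/2)/2.


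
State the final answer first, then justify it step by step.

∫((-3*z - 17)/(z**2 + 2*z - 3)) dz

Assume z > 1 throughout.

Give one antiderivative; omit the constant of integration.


The answer is -5*log(z - 1) + 2*log(z + 3).
Step 1. Decompose ∫((-3*z - 17)/(z**2 + 2*z - 3)) dz by partial fractions, (-3*z - 17)/(z**2 + 2*z - 3) = 2/(z + 3) - 5/(z - 1): now ∫(-5/(z - 1)) dz + ∫(2/(z + 3)) dz.
Step 2. Evaluate the standard form [assuming z > -3]: now 2*log(z + 3) + ∫(-5/(z - 1)) dz.
Step 3. Evaluate the standard form [assuming z > 1]: now -5*log(z - 1) + 2*log(z + 3).
Answer: -5*log(z - 1) + 2*log(z + 3).


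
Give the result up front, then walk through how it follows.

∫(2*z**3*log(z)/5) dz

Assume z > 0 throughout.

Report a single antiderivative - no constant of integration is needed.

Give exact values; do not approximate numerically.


The answer is z**4*log(z)/10 - z**4/40.
Step 1. Integrate ∫(2*z**3*log(z)/5) dz by parts with u = log(z), dv = (2*z**3/5) dz, so v = z**4/10 [assuming z > 0]: now z**4*log(z)/10 + ∫(-z**3/10) dz.
Step 2. Evaluate the standard form: now z**4*log(z)/10 - z**4/40.
Answer: z**4*log(z)/10 - z**4/40.


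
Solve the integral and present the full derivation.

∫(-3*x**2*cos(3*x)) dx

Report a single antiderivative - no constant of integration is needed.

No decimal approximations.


Step 1. Integrate ∫(-3*x**2*cos(3*x)) dx by parts with u = x**2, dv = (-3*cos(3*x)) dx, so v = -sin(3*x): now -x**2*sin(3*x) + ∫(2*x*sin(3*x)) dx.
Step 2. Integrate ∫(2*x*sin(3*x)) dx by parts with u = x, dv = (2*sin(3*x)) dx, so v = -2*cos(3*x)/3: now -x**2*sin(3*x) - 2*x*cos(3*x)/3 + ∫(2*cos(3*x)/3) dx.
Step 3. Evaluate the standard form: now -x**2*sin(3*x) - 2*x*cos(3*x)/3 + 2*sin(3*x)/9.
Answer: -x**2*sin(3*x) - 2*x*cos(3*x)/3 + 2*sin(3*x)/9.


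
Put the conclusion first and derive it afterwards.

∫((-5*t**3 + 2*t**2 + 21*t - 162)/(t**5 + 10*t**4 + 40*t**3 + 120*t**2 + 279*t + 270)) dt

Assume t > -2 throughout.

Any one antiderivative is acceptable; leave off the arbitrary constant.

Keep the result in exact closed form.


The answer is -4*log(t + 2) + 2*log(t + 3) + 2*log(t + 5) + atan(t/3).
Step 1. Decompose ∫((-5*t**3 + 2*t**2 + 21*t - 162)/(t**5 + 10*t**4 + 40*t**3 + 120*t**2 + 279*t + 270)) dt by partial fractions, (-5*t**3 + 2*t**2 + 21*t - 162)/(t**5 + 10*t**4 + 40*t**3 + 120*t**2 + 279*t + 270) = 3/(t**2 + 9) + 2/(t + 5) + 2/(t + 3) - 4/(t + 2): now ∫(-4/(t + 2)) dt + ∫(2/(t + 3)) dt + ∫(2/(t + 5)) dt + ∫(3/(t**2 + 9)) dt.
Step 2. Evaluate the standard form [assuming t > -3]: now 2*log(t + 3) + ∫(-4/(t + 2)) dt + ∫(2/(t + 5)) dt + ∫(3/(t**2 + 9)) dt.
Step 3. Evaluate the standard form [assuming t > -5]: now 2*log(t + 3) + 2*log(t + 5) + ∫(-4/(t + 2)) dt + ∫(3/(t**2 + 9)) dt.
Step 4. Evaluate the standard form [assuming t > -2]: now -4*log(t + 2) + 2*log(t + 3) + 2*log(t + 5) + ∫(3/(t**2 + 9)) dt.
Step 5. Evaluate the standard form: now -4*log(t + 2) + 2*log(t + 3) + 2*log(t + 5) + atan(t/3).
Answer: -4*log(t + 2) + 2*log(t + 3) + 2*log(t + 5) + atan(t/3).


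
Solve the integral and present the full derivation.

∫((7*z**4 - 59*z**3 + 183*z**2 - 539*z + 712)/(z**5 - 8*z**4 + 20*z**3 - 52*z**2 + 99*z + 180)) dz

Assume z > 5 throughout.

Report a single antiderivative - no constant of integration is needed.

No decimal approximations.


Step 1. Decompose ∫((7*z**4 - 59*z**3 + 183*z**2 - 539*z + 712)/(z**5 - 8*z**4 + 20*z**3 - 52*z**2 + 99*z + 180)) dz by partial fractions, (7*z**4 - 59*z**3 + 183*z**2 - 539*z + 712)/(z**5 - 8*z**4 + 20*z**3 - 52*z**2 + 99*z + 180) = -4/(z**2 + 9) + 5/(z + 1) + 4/(z - 4) - 2/(z - 5): now ∫(-2/(z - 5)) dz + ∫(4/(z - 4)) dz + ∫(5/(z + 1)) dz + ∫(-4/(z**2 + 9)) dz.
Step 2. Evaluate the standard form [assuming z > 4]: now 4*log(z - 4) + ∫(-2/(z - 5)) dz + ∫(5/(z + 1)) dz + ∫(-4/(z**2 + 9)) dz.
Step 3. Evaluate the standard form [assuming z > 5]: now -2*log(z - 5) + 4*log(z - 4) + ∫(5/(z + 1)) dz + ∫(-4/(z**2 + 9)) dz.
Step 4. Evaluate the standard form [assuming z > -1]: now -2*log(z - 5) + 4*log(z - 4) + 5*log(z + 1) + ∫(-4/(z**2 + 9)) dz.
Step 5. Evaluate the standard form: now -2*log(z - 5) + 4*log(z - 4) + 5*log(z + 1) - 4*atan(z/3)/3.
Answer: -2*log(z - 5) + 4*log(z - 4) + 5*log(z + 1) - 4*atan(z/3)/3.


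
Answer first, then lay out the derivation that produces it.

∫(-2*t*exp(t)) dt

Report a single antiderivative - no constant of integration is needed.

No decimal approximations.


The answer is -2*t*exp(t) + 2*exp(t).
Step 1. Integrate ∫(-2*t*exp(t)) dt by parts with u = t, dv = (-2*exp(t)) dt, so v = -2*exp(t): now -2*t*exp(t) + ∫(2*exp(t)) dt.
Step 2. Evaluate the standard form: now -2*t*exp(t) + 2*exp(t).
Answer: -2*t*exp(t) + 2*exp(t).


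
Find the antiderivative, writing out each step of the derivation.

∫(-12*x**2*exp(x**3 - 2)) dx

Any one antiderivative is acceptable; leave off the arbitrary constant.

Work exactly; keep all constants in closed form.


Step 1. Substitute u = x**3 - 2, turning ∫(-12*x**2*exp(x**3 - 2)) dx into ∫(-4*exp(u)) du: now ∫(-4*exp(u)) du.
Step 2. Evaluate the standard form: now -4*exp(u).
Step 3. Substitute back u = x**3 - 2: now -4*exp(x**3 - 2).
Answer: -4*exp(x**3 - 2).


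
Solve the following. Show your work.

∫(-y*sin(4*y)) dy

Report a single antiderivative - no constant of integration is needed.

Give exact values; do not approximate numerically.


Step 1. Integrate ∫(-y*sin(4*y)) dy by parts with u = y, dv = (-sin(4*y)) dy, so v = cos(4*y)/4: now y*cos(4*y)/4 + ∫(-cos(4*y)/4) dy.
Step 2. Evaluate the standard form: now y*cos(4*y)/4 - sin(4*y)/16.
Answer: y*cos(4*y)/4 - sin(4*y)/16.


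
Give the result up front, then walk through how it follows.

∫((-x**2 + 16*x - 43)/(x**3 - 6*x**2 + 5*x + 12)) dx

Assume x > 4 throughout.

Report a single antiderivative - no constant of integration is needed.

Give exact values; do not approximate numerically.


The answer is log(x - 4) + log(x - 3) - 3*log(x + 1).
Step 1. Decompose ∫((-x**2 + 16*x - 43)/(x**3 - 6*x**2 + 5*x + 12)) dx by partial fractions, (-x**2 + 16*x - 43)/(x**3 - 6*x**2 + 5*x + 12) = -3/(x + 1) + 1/(x - 3) + 1/(x - 4): now ∫(1/(x - 4)) dx + ∫(1/(x - 3)) dx + ∫(-3/(x + 1)) dx.
Step 2. Evaluate the standard form [assuming x > 3]: now log(x - 3) + ∫(1/(x - 4)) dx + ∫(-3/(x + 1)) dx.
Step 3. Evaluate the standard form [assuming x > 4]: now log(x - 4) + log(x - 3) + ∫(-3/(x + 1)) dx.
Step 4. Evaluate the standard form [assuming x > -1]: now log(x - 4) + log(x - 3) - 3*log(x + 1).
Answer: log(x - 4) + log(x - 3) - 3*log(x + 1).


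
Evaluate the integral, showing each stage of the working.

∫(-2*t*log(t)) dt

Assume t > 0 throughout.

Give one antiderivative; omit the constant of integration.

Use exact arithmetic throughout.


Step 1. Integrate ∫(-2*t*log(t)) dt by parts with u = log(t), dv = (-2*t) dt, so v = -t**2 [assuming t > 0]: now -t**2*log(t) + ∫(t) dt.
Step 2. Evaluate the standard form: now -t**2*log(t) + t**2/2.
Answer: -t**2*log(t) + t**2/2.


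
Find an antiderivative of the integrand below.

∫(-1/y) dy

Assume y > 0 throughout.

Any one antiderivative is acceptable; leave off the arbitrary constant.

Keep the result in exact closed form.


Answer: -log(y).


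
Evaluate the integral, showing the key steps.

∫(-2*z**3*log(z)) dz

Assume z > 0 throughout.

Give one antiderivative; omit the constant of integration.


Step 1. Integrate ∫(-2*z**3*log(z)) dz by parts with u = log(z), dv = (-2*z**3) dz, so v = -z**4/2 [assuming z > 0]: now -z**4*log(z)/2 + ∫(z**3/2) dz.
Step 2. Evaluate the standard form: now -z**4*log(z)/2 + z**4/8.
Answer: -z**4*log(z)/2 + z**4/8.


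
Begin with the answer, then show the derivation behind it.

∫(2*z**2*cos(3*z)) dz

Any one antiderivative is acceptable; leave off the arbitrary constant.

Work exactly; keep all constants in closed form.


The answer is 2*z**2*sin(3*z)/3 + 4*z*cos(3*z)/9 - 4*sin(3*z)/27.
Step 1. Integrate ∫(2*z**2*cos(3*z)) dz by parts with u = z**2, dv = (2*cos(3*z)) dz, so v = 2*sin(3*z)/3: now 2*z**2*sin(3*z)/3 + ∫(-4*z*sin(3*z)/3) dz.
Step 2. Integrate ∫(-4*z*sin(3*z)/3) dz by parts with u = z, dv = (-4*sin(3*z)/3) dz, so v = 4*cos(3*z)/9: now 2*z**2*sin(3*z)/3 + 4*z*cos(3*z)/9 + ∫(-4*cos(3*z)/9) dz.
Step 3. Evaluate the standard form: now 2*z**2*sin(3*z)/3 + 4*z*cos(3*z)/9 - 4*sin(3*z)/27.
Answer: 2*z**2*sin(3*z)/3 + 4*z*cos(3*z)/9 - 4*sin(3*z)/27.


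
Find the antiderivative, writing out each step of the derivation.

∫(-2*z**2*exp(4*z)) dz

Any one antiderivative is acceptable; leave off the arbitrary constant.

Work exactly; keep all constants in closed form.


Step 1. Integrate ∫(-2*z**2*exp(4*z)) dz by parts with u = z**2, dv = (-2*exp(4*z)) dz, so v = -exp(4*z)/2: now -z**2*exp(4*z)/2 + ∫(z*exp(4*z)) dz.
Step 2. Integrate ∫(z*exp(4*z)) dz by parts with u = z, dv = (exp(4*z)) dz, so v = exp(4*z)/4: now -z**2*exp(4*z)/2 + z*exp(4*z)/4 + ∫(-exp(4*z)/4) dz.
Step 3. Evaluate the standard form: now -z**2*exp(4*z)/2 + z*exp(4*z)/4 - exp(4*z)/16.
Answer: -z**2*exp(4*z)/2 + z*exp(4*z)/4 - exp(4*z)/16.


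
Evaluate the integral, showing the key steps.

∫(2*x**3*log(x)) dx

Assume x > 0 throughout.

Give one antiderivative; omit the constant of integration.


Step 1. Integrate ∫(2*x**3*log(x)) dx by parts with u = log(x), dv = (2*x**3) dx, so v = x**4/2 [assuming x > 0]: now x**4*log(x)/2 + ∫(-x**3/2) dx.
Step 2. Evaluate the standard form: now x**4*log(x)/2 - x**4/8.
Answer: x**4*log(x)/2 - x**4/8.


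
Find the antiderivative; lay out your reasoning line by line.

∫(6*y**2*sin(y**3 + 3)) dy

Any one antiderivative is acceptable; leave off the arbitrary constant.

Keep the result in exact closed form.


Step 1. Substitute u = y**3 + 3, turning ∫(6*y**2*sin(y**3 + 3)) dy into ∫(2*sin(u)) du: now ∫(2*sin(u)) du.
Step 2. Evaluate the standard form: now -2*cos(u).
Step 3. Substitute back u = y**3 + 3: now -2*cos(y**3 + 3).
Answer: -2*cos(y**3 + 3).


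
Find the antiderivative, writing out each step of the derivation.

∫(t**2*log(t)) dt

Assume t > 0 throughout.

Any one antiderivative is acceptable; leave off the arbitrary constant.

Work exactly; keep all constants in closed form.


Step 1. Integrate ∫(t**2*log(t)) dt by parts with u = log(t), dv = (t**2) dt, so v = t**3/3 [assuming t > 0]: now t**3*log(t)/3 + ∫(-t**2/3) dt.
Step 2. Evaluate the standard form: now t**3*log(t)/3 - t**3/9.
Answer: t**3*log(t)/3 - t**3/9.


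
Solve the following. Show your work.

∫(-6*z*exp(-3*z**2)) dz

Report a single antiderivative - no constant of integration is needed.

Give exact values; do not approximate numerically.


Step 1. Substitute u = z**2, turning ∫(-6*z*exp(-3*z**2)) dz into ∫(-3*exp(-3*u)) du: now ∫(-3*exp(-3*u)) du.
Step 2. Evaluate the standard form: now exp(-3*u).
Step 3. Substitute back u = z**2: now exp(-3*z**2).
Answer: exp(-3*z**2).


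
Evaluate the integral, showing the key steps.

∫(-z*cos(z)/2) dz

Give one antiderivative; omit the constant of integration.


Step 1. Integrate ∫(-z*cos(z)/2) dz by parts with u = z, dv = (-cos(z)/2) dz, so v = -sin(z)/2: now -z*sin(z)/2 + ∫(sin(z)/2) dz.
Step 2. Evaluate the standard form: now -z*sin(z)/2 - cos(z)/2.
Answer: -z*sin(z)/2 - cos(z)/2.


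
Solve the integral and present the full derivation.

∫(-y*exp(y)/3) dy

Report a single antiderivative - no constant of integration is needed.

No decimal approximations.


Step 1. Integrate ∫(-y*exp(y)/3) dy by parts with u = y, dv = (-exp(y)/3) dy, so v = -exp(y)/3: now -y*exp(y)/3 + ∫(exp(y)/3) dy.
Step 2. Evaluate the standard form: now -y*exp(y)/3 + exp(y)/3.
Answer: -y*exp(y)/3 + exp(y)/3.


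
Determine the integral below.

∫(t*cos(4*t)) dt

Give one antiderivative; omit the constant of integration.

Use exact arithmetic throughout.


Answer: t*sin(4*t)/4 + cos(4*t)/16.


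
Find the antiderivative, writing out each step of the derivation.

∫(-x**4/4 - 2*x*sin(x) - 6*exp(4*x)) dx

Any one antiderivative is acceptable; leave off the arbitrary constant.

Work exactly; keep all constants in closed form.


Step 1. Rewrite: now ∫(-x**4/4) dx + ∫(-2*x*sin(x)) dx + ∫(-6*exp(4*x)) dx.
Step 2. Evaluate the standard form: now -x**5/20 + ∫(-2*x*sin(x)) dx + ∫(-6*exp(4*x)) dx.
Step 3. Integrate ∫(-2*x*sin(x)) dx by parts with u = x, dv = (-2*sin(x)) dx, so v = 2*cos(x): now -x**5/20 + 2*x*cos(x) + ∫(-6*exp(4*x)) dx + ∫(-2*cos(x)) dx.
Step 4. Evaluate the standard form: now -x**5/20 + 2*x*cos(x) - 2*sin(x) + ∫(-6*exp(4*x)) dx.
Step 5. Evaluate the standard form: now -x**5/20 + 2*x*cos(x) - 3*exp(4*x)/2 - 2*sin(x).
Answer: -x**5/20 + 2*x*cos(x) - 3*exp(4*x)/2 - 2*sin(x).


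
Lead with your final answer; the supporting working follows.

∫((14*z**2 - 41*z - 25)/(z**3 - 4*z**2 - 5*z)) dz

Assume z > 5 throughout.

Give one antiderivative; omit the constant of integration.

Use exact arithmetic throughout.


The answer is 5*log(z) + 4*log(z - 5) + 5*log(z + 1).
Step 1. Decompose ∫((14*z**2 - 41*z - 25)/(z**3 - 4*z**2 - 5*z)) dz by partial fractions, (14*z**2 - 41*z - 25)/(z**3 - 4*z**2 - 5*z) = 5/(z + 1) + 4/(z - 5) + 5/z: now ∫(5/z) dz + ∫(4/(z - 5)) dz + ∫(5/(z + 1)) dz.
Step 2. Evaluate the standard form [assuming z > -1]: now 5*log(z + 1) + ∫(5/z) dz + ∫(4/(z - 5)) dz.
Step 3. Evaluate the standard form [assuming z > 0]: now 5*log(z) + 5*log(z + 1) + ∫(4/(z - 5)) dz.
Step 4. Evaluate the standard form [assuming z > 5]: now 5*log(z) + 4*log(z - 5) + 5*log(z + 1).
Answer: 5*log(z) + 4*log(z - 5) + 5*log(z + 1).


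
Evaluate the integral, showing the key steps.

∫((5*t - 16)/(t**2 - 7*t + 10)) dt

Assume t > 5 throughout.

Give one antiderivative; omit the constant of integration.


Step 1. Decompose ∫((5*t - 16)/(t**2 - 7*t + 10)) dt by partial fractions, (5*t - 16)/(t**2 - 7*t + 10) = 2/(t - 2) + 3/(t - 5): now ∫(3/(t - 5)) dt + ∫(2/(t - 2)) dt.
Step 2. Evaluate the standard form [assuming t > 2]: now 2*log(t - 2) + ∫(3/(t - 5)) dt.
Step 3. Evaluate the standard form [assuming t > 5]: now 3*log(t - 5) + 2*log(t - 2).
Answer: 3*log(t - 5) + 2*log(t - 2).


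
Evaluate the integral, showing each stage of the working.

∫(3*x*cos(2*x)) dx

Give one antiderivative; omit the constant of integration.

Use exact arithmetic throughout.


Step 1. Integrate ∫(3*x*cos(2*x)) dx by parts with u = x, dv = (3*cos(2*x)) dx, so v = 3*sin(2*x)/2: now 3*x*sin(2*x)/2 + ∫(-3*sin(2*x)/2) dx.
Step 2. Evaluate the standard form: now 3*x*sin(2*x)/2 + 3*cos(2*x)/4.
Answer: 3*x*sin(2*x)/2 + 3*cos(2*x)/4.


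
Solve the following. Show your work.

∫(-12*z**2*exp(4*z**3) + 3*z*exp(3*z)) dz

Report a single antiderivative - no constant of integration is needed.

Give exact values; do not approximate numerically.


Step 1. Rewrite: now ∫(3*z*exp(3*z)) dz + ∫(-12*z**2*exp(4*z**3)) dz.
Step 2. Integrate ∫(3*z*exp(3*z)) dz by parts with u = z, dv = (3*exp(3*z)) dz, so v = exp(3*z): now z*exp(3*z) + ∫(-12*z**2*exp(4*z**3)) dz + ∫(-exp(3*z)) dz.
Step 3. Evaluate the standard form: now z*exp(3*z) - exp(3*z)/3 + ∫(-12*z**2*exp(4*z**3)) dz.
Step 4. Substitute u = z**3, turning ∫(-12*z**2*exp(4*z**3)) dz into ∫(-4*exp(4*u)) du: now z*exp(3*z) - exp(3*z)/3 + ∫(-4*exp(4*u)) du.
Step 5. Evaluate the standard form: now z*exp(3*z) - exp(4*u) - exp(3*z)/3.
Step 6. Substitute back u = z**3: now z*exp(3*z) - exp(3*z)/3 - exp(4*z**3).
Answer: z*exp(3*z) - exp(3*z)/3 - exp(4*z**3).


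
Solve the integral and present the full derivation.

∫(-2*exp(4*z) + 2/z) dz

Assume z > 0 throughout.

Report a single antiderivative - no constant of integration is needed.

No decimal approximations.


Step 1. Rewrite: now ∫(2/z) dz + ∫(-2*exp(4*z)) dz.
Step 2. Evaluate the standard form: now -exp(4*z)/2 + ∫(2/z) dz.
Step 3. Evaluate the standard form [assuming z > 0]: now -exp(4*z)/2 + 2*log(z).
Answer: -exp(4*z)/2 + 2*log(z).


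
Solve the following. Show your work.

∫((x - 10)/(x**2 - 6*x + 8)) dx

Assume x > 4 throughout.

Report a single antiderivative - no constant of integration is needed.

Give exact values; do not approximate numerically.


Step 1. Decompose ∫((x - 10)/(x**2 - 6*x + 8)) dx by partial fractions, (x - 10)/(x**2 - 6*x + 8) = 4/(x - 2) - 3/(x - 4): now ∫(-3/(x - 4)) dx + ∫(4/(x - 2)) dx.
Step 2. Evaluate the standard form [assuming x > 2]: now 4*log(x - 2) + ∫(-3/(x - 4)) dx.
Step 3. Evaluate the standard form [assuming x > 4]: now -3*log(x - 4) + 4*log(x - 2).
Answer: -3*log(x - 4) + 4*log(x - 2).


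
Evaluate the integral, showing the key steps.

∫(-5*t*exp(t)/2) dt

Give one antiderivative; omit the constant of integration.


Step 1. Integrate ∫(-5*t*exp(t)/2) dt by parts with u = t, dv = (-5*exp(t)/2) dt, so v = -5*exp(t)/2: now -5*t*exp(t)/2 + ∫(5*exp(t)/2) dt.
Step 2. Evaluate the standard form: now -5*t*exp(t)/2 + 5*exp(t)/2.
Answer: -5*t*exp(t)/2 + 5*exp(t)/2.


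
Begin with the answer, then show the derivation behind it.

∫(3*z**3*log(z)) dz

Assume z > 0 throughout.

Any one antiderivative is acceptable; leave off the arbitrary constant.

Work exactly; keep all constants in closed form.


The answer is 3*z**4*log(z)/4 - 3*z**4/16.
Step 1. Integrate ∫(3*z**3*log(z)) dz by parts with u = log(z), dv = (3*z**3) dz, so v = 3*z**4/4 [assuming z > 0]: now 3*z**4*log(z)/4 + ∫(-3*z**3/4) dz.
Step 2. Evaluate the standard form: now 3*z**4*log(z)/4 - 3*z**4/16.
Answer: 3*z**4*log(z)/4 - 3*z**4/16.


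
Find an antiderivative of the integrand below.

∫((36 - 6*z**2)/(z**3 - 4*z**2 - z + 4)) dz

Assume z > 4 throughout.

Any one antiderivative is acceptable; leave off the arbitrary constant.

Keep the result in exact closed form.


Answer: -4*log(z - 4) - 5*log(z - 1) + 3*log(z + 1).


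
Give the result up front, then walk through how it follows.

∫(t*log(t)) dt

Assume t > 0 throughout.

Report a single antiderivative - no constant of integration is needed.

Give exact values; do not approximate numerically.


The answer is t**2*log(t)/2 - t**2/4.
Step 1. Integrate ∫(t*log(t)) dt by parts with u = log(t), dv = (t) dt, so v = t**2/2 [assuming t > 0]: now t**2*log(t)/2 + ∫(-t/2) dt.
Step 2. Evaluate the standard form: now t**2*log(t)/2 - t**2/4.
Answer: t**2*log(t)/2 - t**2/4.


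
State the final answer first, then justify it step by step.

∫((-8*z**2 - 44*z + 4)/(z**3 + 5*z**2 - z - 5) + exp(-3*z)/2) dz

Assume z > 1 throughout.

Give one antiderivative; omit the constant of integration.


The answer is -4*log(z - 1) - 5*log(z + 1) + log(z + 5) - exp(-3*z)/6.
Step 1. Rewrite: now ∫((-8*z**2 - 44*z + 4)/(z**3 + 5*z**2 - z - 5)) dz + ∫(exp(-3*z)/2) dz.
Step 2. Decompose ∫((-8*z**2 - 44*z + 4)/(z**3 + 5*z**2 - z - 5)) dz by partial fractions, (-8*z**2 - 44*z + 4)/(z**3 + 5*z**2 - z - 5) = 1/(z + 5) - 5/(z + 1) - 4/(z - 1): now ∫(-4/(z - 1)) dz + ∫(-5/(z + 1)) dz + ∫(1/(z + 5)) dz + ∫(exp(-3*z)/2) dz.
Step 3. Evaluate the standard form [assuming z > -5]: now log(z + 5) + ∫(-4/(z - 1)) dz + ∫(-5/(z + 1)) dz + ∫(exp(-3*z)/2) dz.
Step 4. Evaluate the standard form [assuming z > 1]: now -4*log(z - 1) + log(z + 5) + ∫(-5/(z + 1)) dz + ∫(exp(-3*z)/2) dz.
Step 5. Evaluate the standard form [assuming z > -1]: now -4*log(z - 1) - 5*log(z + 1) + log(z + 5) + ∫(exp(-3*z)/2) dz.
Step 6. Evaluate the standard form: now -4*log(z - 1) - 5*log(z + 1) + log(z + 5) - exp(-3*z)/6.
Answer: -4*log(z - 1) - 5*log(z + 1) + log(z + 5) - exp(-3*z)/6.


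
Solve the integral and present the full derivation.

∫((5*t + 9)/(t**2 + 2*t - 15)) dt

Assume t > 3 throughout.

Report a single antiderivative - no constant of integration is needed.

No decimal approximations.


Step 1. Decompose ∫((5*t + 9)/(t**2 + 2*t - 15)) dt by partial fractions, (5*t + 9)/(t**2 + 2*t - 15) = 2/(t + 5) + 3/(t - 3): now ∫(3/(t - 3)) dt + ∫(2/(t + 5)) dt.
Step 2. Evaluate the standard form [assuming t > 3]: now 3*log(t - 3) + ∫(2/(t + 5)) dt.
Step 3. Evaluate the standard form [assuming t > -5]: now 3*log(t - 3) + 2*log(t + 5).
Answer: 3*log(t - 3) + 2*log(t + 5).


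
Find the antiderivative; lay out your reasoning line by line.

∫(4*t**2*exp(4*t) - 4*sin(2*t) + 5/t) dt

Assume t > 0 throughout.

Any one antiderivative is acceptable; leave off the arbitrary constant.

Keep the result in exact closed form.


Step 1. Rewrite: now ∫(5/t) dt + ∫(4*t**2*exp(4*t)) dt + ∫(-4*sin(2*t)) dt.
Step 2. Evaluate the standard form [assuming t > 0]: now 5*log(t) + ∫(4*t**2*exp(4*t)) dt + ∫(-4*sin(2*t)) dt.
Step 3. Integrate ∫(4*t**2*exp(4*t)) dt by parts with u = t**2, dv = (4*exp(4*t)) dt, so v = exp(4*t): now t**2*exp(4*t) + 5*log(t) + ∫(-2*t*exp(4*t)) dt + ∫(-4*sin(2*t)) dt.
Step 4. Integrate ∫(-2*t*exp(4*t)) dt by parts with u = t, dv = (-2*exp(4*t)) dt, so v = -exp(4*t)/2: now t**2*exp(4*t) - t*exp(4*t)/2 + 5*log(t) + ∫(exp(4*t)/2) dt + ∫(-4*sin(2*t)) dt.
Step 5. Evaluate the standard form: now t**2*exp(4*t) - t*exp(4*t)/2 + exp(4*t)/8 + 5*log(t) + ∫(-4*sin(2*t)) dt.
Step 6. Evaluate the standard form: now t**2*exp(4*t) - t*exp(4*t)/2 + exp(4*t)/8 + 5*log(t) + 2*cos(2*t).
Answer: t**2*exp(4*t) - t*exp(4*t)/2 + exp(4*t)/8 + 5*log(t) + 2*cos(2*t).


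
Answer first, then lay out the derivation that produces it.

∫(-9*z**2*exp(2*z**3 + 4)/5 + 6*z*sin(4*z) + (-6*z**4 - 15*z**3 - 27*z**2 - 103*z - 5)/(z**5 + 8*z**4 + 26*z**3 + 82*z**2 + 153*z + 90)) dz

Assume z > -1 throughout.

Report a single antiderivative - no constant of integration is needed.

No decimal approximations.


The answer is -3*z*cos(4*z)/2 - 3*exp(2*z**3 + 4)/10 + 2*log(z + 1) - 3*log(z + 2) - 5*log(z + 5) + 3*sin(4*z)/8 + 4*atan(z/3)/3.
Step 1. Rewrite: now ∫(6*z*sin(4*z)) dz + ∫(-9*z**2*exp(2*z**3 + 4)/5) dz + ∫((-6*z**4 - 15*z**3 - 27*z**2 - 103*z - 5)/(z**5 + 8*z**4 + 26*z**3 + 82*z**2 + 153*z + 90)) dz.
Step 2. Substitute u = z**3 + 2, turning ∫(-9*z**2*exp(2*z**3 + 4)/5) dz into ∫(-3*exp(2*u)/5) du: now ∫(6*z*sin(4*z)) dz + ∫((-6*z**4 - 15*z**3 - 27*z**2 - 103*z - 5)/(z**5 + 8*z**4 + 26*z**3 + 82*z**2 + 153*z + 90)) dz + ∫(-3*exp(2*u)/5) du.
Step 3. Evaluate the standard form: now -3*exp(2*u)/10 + ∫(6*z*sin(4*z)) dz + ∫((-6*z**4 - 15*z**3 - 27*z**2 - 103*z - 5)/(z**5 + 8*z**4 + 26*z**3 + 82*z**2 + 153*z + 90)) dz.
Step 4. Substitute back u = z**3 + 2: now -3*exp(2*z**3 + 4)/10 + ∫(6*z*sin(4*z)) dz + ∫((-6*z**4 - 15*z**3 - 27*z**2 - 103*z - 5)/(z**5 + 8*z**4 + 26*z**3 + 82*z**2 + 153*z + 90)) dz.
Step 5. Decompose ∫((-6*z**4 - 15*z**3 - 27*z**2 - 103*z - 5)/(z**5 + 8*z**4 + 26*z**3 + 82*z**2 + 153*z + 90)) dz by partial fractions, (-6*z**4 - 15*z**3 - 27*z**2 - 103*z - 5)/(z**5 + 8*z**4 + 26*z**3 + 82*z**2 + 153*z + 90) = 4/(z**2 + 9) - 5/(z + 5) - 3/(z + 2) + 2/(z + 1): now -3*exp(2*z**3 + 4)/10 + ∫(6*z*sin(4*z)) dz + ∫(2/(z + 1)) dz + ∫(-3/(z + 2)) dz + ∫(-5/(z + 5)) dz + ∫(4/(z**2 + 9)) dz.
Step 6. Evaluate the standard form [assuming z > -1]: now -3*exp(2*z**3 + 4)/10 + 2*log(z + 1) + ∫(6*z*sin(4*z)) dz + ∫(-3/(z + 2)) dz + ∫(-5/(z + 5)) dz + ∫(4/(z**2 + 9)) dz.
Step 7. Evaluate the standard form [assuming z > -5]: now -3*exp(2*z**3 + 4)/10 + 2*log(z + 1) - 5*log(z + 5) + ∫(6*z*sin(4*z)) dz + ∫(-3/(z + 2)) dz + ∫(4/(z**2 + 9)) dz.
Step 8. Evaluate the standard form [assuming z > -2]: now -3*exp(2*z**3 + 4)/10 + 2*log(z + 1) - 3*log(z + 2) - 5*log(z + 5) + ∫(6*z*sin(4*z)) dz + ∫(4/(z**2 + 9)) dz.
Step 9. Evaluate the standard form: now -3*exp(2*z**3 + 4)/10 + 2*log(z + 1) - 3*log(z + 2) - 5*log(z + 5) + 4*atan(z/3)/3 + ∫(6*z*sin(4*z)) dz.
Step 10. Integrate ∫(6*z*sin(4*z)) dz by parts with u = z, dv = (6*sin(4*z)) dz, so v = -3*cos(4*z)/2: now -3*z*cos(4*z)/2 - 3*exp(2*z**3 + 4)/10 + 2*log(z + 1) - 3*log(z + 2) - 5*log(z + 5) + 4*atan(z/3)/3 + ∫(3*cos(4*z)/2) dz.
Step 11. Evaluate the standard form: now -3*z*cos(4*z)/2 - 3*exp(2*z**3 + 4)/10 + 2*log(z + 1) - 3*log(z + 2) - 5*log(z + 5) + 3*sin(4*z)/8 + 4*atan(z/3)/3.
Answer: -3*z*cos(4*z)/2 - 3*exp(2*z**3 + 4)/10 + 2*log(z + 1) - 3*log(z + 2) - 5*log(z + 5) + 3*sin(4*z)/8 + 4*atan(z/3)/3.


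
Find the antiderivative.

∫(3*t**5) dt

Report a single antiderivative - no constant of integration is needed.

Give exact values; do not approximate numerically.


Answer: t**6/2.


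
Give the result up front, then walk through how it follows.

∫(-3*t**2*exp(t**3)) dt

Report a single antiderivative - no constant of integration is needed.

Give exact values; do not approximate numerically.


The answer is -exp(t**3).
Step 1. Substitute u = t**3, turning ∫(-3*t**2*exp(t**3)) dt into ∫(-exp(u)) du: now ∫(-exp(u)) du.
Step 2. Evaluate the standard form: now -exp(u).
Step 3. Substitute back u = t**3: now -exp(t**3).
Answer: -exp(t**3).


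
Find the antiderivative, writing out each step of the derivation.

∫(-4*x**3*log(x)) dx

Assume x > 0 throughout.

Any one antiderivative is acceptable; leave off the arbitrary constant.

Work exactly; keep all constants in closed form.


Step 1. Integrate ∫(-4*x**3*log(x)) dx by parts with u = log(x), dv = (-4*x**3) dx, so v = -x**4 [assuming x > 0]: now -x**4*log(x) + ∫(x**3) dx.
Step 2. Evaluate the standard form: now -x**4*log(x) + x**4/4.
Answer: -x**4*log(x) + x**4/4.


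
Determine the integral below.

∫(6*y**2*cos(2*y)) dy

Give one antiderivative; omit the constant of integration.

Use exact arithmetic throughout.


Answer: 3*y**2*sin(2*y) + 3*y*cos(2*y) - 3*sin(2*y)/2.


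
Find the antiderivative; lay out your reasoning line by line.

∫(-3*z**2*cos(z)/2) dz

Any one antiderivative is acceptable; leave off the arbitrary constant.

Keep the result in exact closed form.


Step 1. Integrate ∫(-3*z**2*cos(z)/2) dz by parts with u = z**2, dv = (-3*cos(z)/2) dz, so v = -3*sin(z)/2: now -3*z**2*sin(z)/2 + ∫(3*z*sin(z)) dz.
Step 2. Integrate ∫(3*z*sin(z)) dz by parts with u = z, dv = (3*sin(z)) dz, so v = -3*cos(z): now -3*z**2*sin(z)/2 - 3*z*cos(z) + ∫(3*cos(z)) dz.
Step 3. Evaluate the standard form: now -3*z**2*sin(z)/2 - 3*z*cos(z) + 3*sin(z).
Answer: -3*z**2*sin(z)/2 - 3*z*cos(z) + 3*sin(z).


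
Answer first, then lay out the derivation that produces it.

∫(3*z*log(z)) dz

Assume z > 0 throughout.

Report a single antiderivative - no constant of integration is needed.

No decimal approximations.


The answer is 3*z**2*log(z)/2 - 3*z**2/4.
Step 1. Integrate ∫(3*z*log(z)) dz by parts with u = log(z), dv = (3*z) dz, so v = 3*z**2/2 [assuming z > 0]: now 3*z**2*log(z)/2 + ∫(-3*z/2) dz.
Step 2. Evaluate the standard form: now 3*z**2*log(z)/2 - 3*z**2/4.
Answer: 3*z**2*log(z)/2 - 3*z**2/4.


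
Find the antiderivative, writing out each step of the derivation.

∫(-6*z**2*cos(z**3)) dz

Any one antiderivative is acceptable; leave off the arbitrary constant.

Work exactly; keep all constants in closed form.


Step 1. Substitute u = z**3, turning ∫(-6*z**2*cos(z**3)) dz into ∫(-2*cos(u)) du: now ∫(-2*cos(u)) du.
Step 2. Evaluate the standard form: now -2*sin(u).
Step 3. Substitute back u = z**3: now -2*sin(z**3).
Answer: -2*sin(z**3).


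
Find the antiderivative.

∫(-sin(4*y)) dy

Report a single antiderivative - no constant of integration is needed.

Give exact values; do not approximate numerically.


Answer: cos(4*y)/4.


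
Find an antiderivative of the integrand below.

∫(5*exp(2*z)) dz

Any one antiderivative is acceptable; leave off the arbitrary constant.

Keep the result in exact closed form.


Answer: 5*exp(2*z)/2.


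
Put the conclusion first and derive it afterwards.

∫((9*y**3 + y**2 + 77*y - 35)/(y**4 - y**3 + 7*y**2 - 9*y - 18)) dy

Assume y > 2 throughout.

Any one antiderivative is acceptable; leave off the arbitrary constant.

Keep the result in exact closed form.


The answer is 5*log(y - 2) + 4*log(y + 1) + 4*atan(y/3)/3.
Step 1. Decompose ∫((9*y**3 + y**2 + 77*y - 35)/(y**4 - y**3 + 7*y**2 - 9*y - 18)) dy by partial fractions, (9*y**3 + y**2 + 77*y - 35)/(y**4 - y**3 + 7*y**2 - 9*y - 18) = 4/(y**2 + 9) + 4/(y + 1) + 5/(y - 2): now ∫(5/(y - 2)) dy + ∫(4/(y + 1)) dy + ∫(4/(y**2 + 9)) dy.
Step 2. Evaluate the standard form [assuming y > 2]: now 5*log(y - 2) + ∫(4/(y + 1)) dy + ∫(4/(y**2 + 9)) dy.
Step 3. Evaluate the standard form [assuming y > -1]: now 5*log(y - 2) + 4*log(y + 1) + ∫(4/(y**2 + 9)) dy.
Step 4. Evaluate the standard form: now 5*log(y - 2) + 4*log(y + 1) + 4*atan(y/3)/3.
Answer: 5*log(y - 2) + 4*log(y + 1) + 4*atan(y/3)/3.


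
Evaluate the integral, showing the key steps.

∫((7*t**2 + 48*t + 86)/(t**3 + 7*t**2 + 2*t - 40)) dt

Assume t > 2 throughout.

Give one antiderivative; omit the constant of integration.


Step 1. Decompose ∫((7*t**2 + 48*t + 86)/(t**3 + 7*t**2 + 2*t - 40)) dt by partial fractions, (7*t**2 + 48*t + 86)/(t**3 + 7*t**2 + 2*t - 40) = 3/(t + 5) - 1/(t + 4) + 5/(t - 2): now ∫(5/(t - 2)) dt + ∫(-1/(t + 4)) dt + ∫(3/(t + 5)) dt.
Step 2. Evaluate the standard form [assuming t > -5]: now 3*log(t + 5) + ∫(5/(t - 2)) dt + ∫(-1/(t + 4)) dt.
Step 3. Evaluate the standard form [assuming t > -4]: now -log(t + 4) + 3*log(t + 5) + ∫(5/(t - 2)) dt.
Step 4. Evaluate the standard form [assuming t > 2]: now 5*log(t - 2) - log(t + 4) + 3*log(t + 5).
Answer: 5*log(t - 2) - log(t + 4) + 3*log(t + 5).


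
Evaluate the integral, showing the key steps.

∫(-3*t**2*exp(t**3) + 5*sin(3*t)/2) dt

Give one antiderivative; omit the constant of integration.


Step 1. Rewrite: now ∫(-3*t**2*exp(t**3)) dt + ∫(5*sin(3*t)/2) dt.
Step 2. Evaluate the standard form: now -5*cos(3*t)/6 + ∫(-3*t**2*exp(t**3)) dt.
Step 3. Substitute u = t**3, turning ∫(-3*t**2*exp(t**3)) dt into ∫(-exp(u)) du: now -5*cos(3*t)/6 + ∫(-exp(u)) du.
Step 4. Evaluate the standard form: now -exp(u) - 5*cos(3*t)/6.
Step 5. Substitute back u = t**3: now -exp(t**3) - 5*cos(3*t)/6.
Answer: -exp(t**3) - 5*cos(3*t)/6.


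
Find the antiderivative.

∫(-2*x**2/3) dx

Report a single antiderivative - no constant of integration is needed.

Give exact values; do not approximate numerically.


Answer: -2*x**3/9.


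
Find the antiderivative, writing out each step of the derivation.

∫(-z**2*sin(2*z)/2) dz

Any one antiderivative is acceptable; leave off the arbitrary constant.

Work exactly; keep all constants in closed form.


Step 1. Integrate ∫(-z**2*sin(2*z)/2) dz by parts with u = z**2, dv = (-sin(2*z)/2) dz, so v = cos(2*z)/4: now z**2*cos(2*z)/4 + ∫(-z*cos(2*z)/2) dz.
Step 2. Integrate ∫(-z*cos(2*z)/2) dz by parts with u = z, dv = (-cos(2*z)/2) dz, so v = -sin(2*z)/4: now z**2*cos(2*z)/4 - z*sin(2*z)/4 + ∫(sin(2*z)/4) dz.
Step 3. Evaluate the standard form: now z**2*cos(2*z)/4 - z*sin(2*z)/4 - cos(2*z)/8.
Answer: z**2*cos(2*z)/4 - z*sin(2*z)/4 - cos(2*z)/8.


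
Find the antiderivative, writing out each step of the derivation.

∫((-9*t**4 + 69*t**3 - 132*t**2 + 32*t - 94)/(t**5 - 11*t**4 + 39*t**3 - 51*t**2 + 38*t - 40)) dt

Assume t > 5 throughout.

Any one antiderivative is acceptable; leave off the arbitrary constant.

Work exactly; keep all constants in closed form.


Step 1. Decompose ∫((-9*t**4 + 69*t**3 - 132*t**2 + 32*t - 94)/(t**5 - 11*t**4 + 39*t**3 - 51*t**2 + 38*t - 40)) dt by partial fractions, (-9*t**4 + 69*t**3 - 132*t**2 + 32*t - 94)/(t**5 - 11*t**4 + 39*t**3 - 51*t**2 + 38*t - 40) = -1/(t**2 + 1) - 5/(t - 2) - 1/(t - 4) - 3/(t - 5): now ∫(-3/(t - 5)) dt + ∫(-1/(t - 4)) dt + ∫(-5/(t - 2)) dt + ∫(-1/(t**2 + 1)) dt.
Step 2. Evaluate the standard form [assuming t > 5]: now -3*log(t - 5) + ∫(-1/(t - 4)) dt + ∫(-5/(t - 2)) dt + ∫(-1/(t**2 + 1)) dt.
Step 3. Evaluate the standard form [assuming t > 4]: now -3*log(t - 5) - log(t - 4) + ∫(-5/(t - 2)) dt + ∫(-1/(t**2 + 1)) dt.
Step 4. Evaluate the standard form [assuming t > 2]: now -3*log(t - 5) - log(t - 4) - 5*log(t - 2) + ∫(-1/(t**2 + 1)) dt.
Step 5. Evaluate the standard form: now -3*log(t - 5) - log(t - 4) - 5*log(t - 2) - atan(t).
Answer: -3*log(t - 5) - log(t - 4) - 5*log(t - 2) - atan(t).


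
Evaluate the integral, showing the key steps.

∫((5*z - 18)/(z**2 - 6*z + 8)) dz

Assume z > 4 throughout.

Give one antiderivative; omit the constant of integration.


Step 1. Decompose ∫((5*z - 18)/(z**2 - 6*z + 8)) dz by partial fractions, (5*z - 18)/(z**2 - 6*z + 8) = 4/(z - 2) + 1/(z - 4): now ∫(1/(z - 4)) dz + ∫(4/(z - 2)) dz.
Step 2. Evaluate the standard form [assuming z > 2]: now 4*log(z - 2) + ∫(1/(z - 4)) dz.
Step 3. Evaluate the standard form [assuming z > 4]: now log(z - 4) + 4*log(z - 2).
Answer: log(z - 4) + 4*log(z - 2).


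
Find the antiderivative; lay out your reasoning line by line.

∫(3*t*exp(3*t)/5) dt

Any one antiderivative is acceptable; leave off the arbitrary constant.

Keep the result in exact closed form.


Step 1. Integrate ∫(3*t*exp(3*t)/5) dt by parts with u = t, dv = (3*exp(3*t)/5) dt, so v = exp(3*t)/5: now t*exp(3*t)/5 + ∫(-exp(3*t)/5) dt.
Step 2. Evaluate the standard form: now t*exp(3*t)/5 - exp(3*t)/15.
Answer: t*exp(3*t)/5 - exp(3*t)/15.


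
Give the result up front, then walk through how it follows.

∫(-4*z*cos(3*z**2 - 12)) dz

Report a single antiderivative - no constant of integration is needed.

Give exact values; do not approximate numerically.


The answer is -2*sin(3*z**2 - 12)/3.
Step 1. Substitute u = z**2 - 4, turning ∫(-4*z*cos(3*z**2 - 12)) dz into ∫(-2*cos(3*u)) du: now ∫(-2*cos(3*u)) du.
Step 2. Evaluate the standard form: now -2*sin(3*u)/3.
Step 3. Substitute back u = z**2 - 4: now -2*sin(3*z**2 - 12)/3.
Answer: -2*sin(3*z**2 - 12)/3.


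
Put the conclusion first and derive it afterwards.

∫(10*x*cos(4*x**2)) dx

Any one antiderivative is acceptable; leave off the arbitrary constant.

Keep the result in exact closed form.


The answer is 5*sin(4*x**2)/4.
Step 1. Substitute u = x**2, turning ∫(10*x*cos(4*x**2)) dx into ∫(5*cos(4*u)) du: now ∫(5*cos(4*u)) du.
Step 2. Evaluate the standard form: now 5*sin(4*u)/4.
Step 3. Substitute back u = x**2: now 5*sin(4*x**2)/4.
Answer: 5*sin(4*x**2)/4.


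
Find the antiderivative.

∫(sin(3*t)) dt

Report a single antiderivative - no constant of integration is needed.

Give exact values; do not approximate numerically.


Answer: -cos(3*t)/3.


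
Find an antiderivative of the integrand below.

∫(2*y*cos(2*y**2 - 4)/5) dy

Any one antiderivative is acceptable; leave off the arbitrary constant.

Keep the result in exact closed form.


Answer: sin(2*y**2 - 4)/10.


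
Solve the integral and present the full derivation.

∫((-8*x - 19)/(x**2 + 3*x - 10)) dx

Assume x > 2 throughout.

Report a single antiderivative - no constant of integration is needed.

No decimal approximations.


Step 1. Decompose ∫((-8*x - 19)/(x**2 + 3*x - 10)) dx by partial fractions, (-8*x - 19)/(x**2 + 3*x - 10) = -3/(x + 5) - 5/(x - 2): now ∫(-5/(x - 2)) dx + ∫(-3/(x + 5)) dx.
Step 2. Evaluate the standard form [assuming x > -5]: now -3*log(x + 5) + ∫(-5/(x - 2)) dx.
Step 3. Evaluate the standard form [assuming x > 2]: now -5*log(x - 2) - 3*log(x + 5).
Answer: -5*log(x - 2) - 3*log(x + 5).


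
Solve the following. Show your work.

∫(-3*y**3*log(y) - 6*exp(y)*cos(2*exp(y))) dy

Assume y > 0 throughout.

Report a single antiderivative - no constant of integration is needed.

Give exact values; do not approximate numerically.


Step 1. Rewrite: now ∫(-3*y**3*log(y)) dy + ∫(-6*exp(y)*cos(2*exp(y))) dy.
Step 2. Integrate ∫(-3*y**3*log(y)) dy by parts with u = log(y), dv = (-3*y**3) dy, so v = -3*y**4/4 [assuming y > 0]: now -3*y**4*log(y)/4 + ∫(3*y**3/4) dy + ∫(-6*exp(y)*cos(2*exp(y))) dy.
Step 3. Evaluate the standard form: now -3*y**4*log(y)/4 + 3*y**4/16 + ∫(-6*exp(y)*cos(2*exp(y))) dy.
Step 4. Substitute u = exp(y), turning ∫(-6*exp(y)*cos(2*exp(y))) dy into ∫(-6*cos(2*u)) du: now -3*y**4*log(y)/4 + 3*y**4/16 + ∫(-6*cos(2*u)) du.
Step 5. Evaluate the standard form: now -3*y**4*log(y)/4 + 3*y**4/16 - 3*sin(2*u).
Step 6. Substitute back u = exp(y): now -3*y**4*log(y)/4 + 3*y**4/16 - 3*sin(2*exp(y)).
Answer: -3*y**4*log(y)/4 + 3*y**4/16 - 3*sin(2*exp(y)).


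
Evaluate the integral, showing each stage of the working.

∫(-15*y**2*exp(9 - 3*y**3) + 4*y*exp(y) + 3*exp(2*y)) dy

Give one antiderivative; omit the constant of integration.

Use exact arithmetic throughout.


Step 1. Rewrite: now ∫(4*y*exp(y)) dy + ∫(-15*y**2*exp(9 - 3*y**3)) dy + ∫(3*exp(2*y)) dy.
Step 2. Substitute u = y**3 - 3, turning ∫(-15*y**2*exp(9 - 3*y**3)) dy into ∫(-5*exp(-3*u)) du: now ∫(4*y*exp(y)) dy + ∫(-5*exp(-3*u)) du + ∫(3*exp(2*y)) dy.
Step 3. Evaluate the standard form: now ∫(4*y*exp(y)) dy + ∫(3*exp(2*y)) dy + 5*exp(-3*u)/3.
Step 4. Substitute back u = y**3 - 3: now 5*exp(9 - 3*y**3)/3 + ∫(4*y*exp(y)) dy + ∫(3*exp(2*y)) dy.
Step 5. Integrate ∫(4*y*exp(y)) dy by parts with u = y, dv = (4*exp(y)) dy, so v = 4*exp(y): now 4*y*exp(y) + 5*exp(9 - 3*y**3)/3 + ∫(-4*exp(y)) dy + ∫(3*exp(2*y)) dy.
Step 6. Evaluate the standard form: now 4*y*exp(y) - 4*exp(y) + 5*exp(9 - 3*y**3)/3 + ∫(3*exp(2*y)) dy.
Step 7. Evaluate the standard form: now 4*y*exp(y) + 3*exp(2*y)/2 - 4*exp(y) + 5*exp(9 - 3*y**3)/3.
Answer: 4*y*exp(y) + 3*exp(2*y)/2 - 4*exp(y) + 5*exp(9 - 3*y**3)/3.


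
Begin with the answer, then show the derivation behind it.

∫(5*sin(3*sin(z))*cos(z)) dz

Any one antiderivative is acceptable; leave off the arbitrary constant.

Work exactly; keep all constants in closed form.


The answer is -5*cos(3*sin(z))/3.
Step 1. Substitute u = sin(z), turning ∫(5*sin(3*sin(z))*cos(z)) dz into ∫(5*sin(3*u)) du: now ∫(5*sin(3*u)) du.
Step 2. Evaluate the standard form: now -5*cos(3*u)/3.
Step 3. Substitute back u = sin(z): now -5*cos(3*sin(z))/3.
Answer: -5*cos(3*sin(z))/3.


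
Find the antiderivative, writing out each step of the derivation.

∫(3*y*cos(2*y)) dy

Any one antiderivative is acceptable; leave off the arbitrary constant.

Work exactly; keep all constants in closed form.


Step 1. Integrate ∫(3*y*cos(2*y)) dy by parts with u = y, dv = (3*cos(2*y)) dy, so v = 3*sin(2*y)/2: now 3*y*sin(2*y)/2 + ∫(-3*sin(2*y)/2) dy.
Step 2. Evaluate the standard form: now 3*y*sin(2*y)/2 + 3*cos(2*y)/4.
Answer: 3*y*sin(2*y)/2 + 3*cos(2*y)/4.


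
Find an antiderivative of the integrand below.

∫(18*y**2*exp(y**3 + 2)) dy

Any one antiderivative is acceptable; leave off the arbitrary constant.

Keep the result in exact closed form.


Answer: 6*exp(y**3 + 2).


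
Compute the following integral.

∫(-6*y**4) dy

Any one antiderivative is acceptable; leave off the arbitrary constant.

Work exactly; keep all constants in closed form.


Answer: -6*y**5/5.
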